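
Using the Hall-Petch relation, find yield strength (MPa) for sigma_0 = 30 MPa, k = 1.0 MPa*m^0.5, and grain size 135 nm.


d = 135 nm = 1.35e-07 m
sqrt(d) = 0.0003674235
Hall-Petch contribution = k / sqrt(d) = 1.0 / 0.0003674235 = 2721.7 MPa
sigma = sigma_0 + k/sqrt(d) = 30 + 2721.7 = 2751.7 MPa

2751.7


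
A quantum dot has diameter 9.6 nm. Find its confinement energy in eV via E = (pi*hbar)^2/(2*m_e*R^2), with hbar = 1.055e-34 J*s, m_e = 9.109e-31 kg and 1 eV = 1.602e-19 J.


Radius R = 9.6/2 = 4.8 nm = 4.8e-09 m
E = (pi * 1.055e-34)^2 / (2 * 9.109e-31 * (4.8e-09)^2)
E(J) = 2.61711e-21
E = E(J) / 1.602e-19 = 0.0163 eV

0.0163


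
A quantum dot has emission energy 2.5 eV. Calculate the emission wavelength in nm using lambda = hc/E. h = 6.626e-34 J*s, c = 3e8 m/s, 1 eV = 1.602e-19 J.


Convert energy: E = 2.5 eV = 2.5 * 1.602e-19 = 4.005e-19 J
lambda = h*c / E = 6.626e-34 * 3e8 / 4.005e-19
lambda = 4.9633e-07 m = 496.3 nm

496.3


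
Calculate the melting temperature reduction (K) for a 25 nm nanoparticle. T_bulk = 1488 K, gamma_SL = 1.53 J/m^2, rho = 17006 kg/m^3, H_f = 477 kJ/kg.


Radius R = 25/2 = 12.5 nm = 1.25e-08 m
Convert H_f = 477 kJ/kg = 477000 J/kg
dT = 2 * gamma_SL * T_bulk / (rho * H_f * R)
dT = 2 * 1.53 * 1488 / (17006 * 477000 * 1.25e-08)
dT = 44.9 K

44.9


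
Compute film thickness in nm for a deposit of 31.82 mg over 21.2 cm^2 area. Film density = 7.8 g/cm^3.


Convert: m = 31.82 mg = 3.1820e-05 kg, A = 21.2 cm^2 = 2.1200e-03 m^2, rho = 7.8 g/cm^3 = 7800 kg/m^3
t = m / (A * rho)
t = 3.1820e-05 / (2.1200e-03 * 7800)
t = 1.9243e-06 m = 1924.3 nm

1924.3


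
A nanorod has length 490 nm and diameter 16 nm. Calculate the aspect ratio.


Aspect ratio AR = length / diameter
AR = 490 / 16
AR = 30.62

30.62


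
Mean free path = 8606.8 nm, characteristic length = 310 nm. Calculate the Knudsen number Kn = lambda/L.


Knudsen number Kn = lambda / L
Kn = 8606.8 / 310
Kn = 27.7639

27.7639


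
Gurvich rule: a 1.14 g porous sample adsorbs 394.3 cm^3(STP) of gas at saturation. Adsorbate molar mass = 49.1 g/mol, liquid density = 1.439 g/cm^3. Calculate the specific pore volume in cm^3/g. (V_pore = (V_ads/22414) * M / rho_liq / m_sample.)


Moles adsorbed n = V_ads / 22414 = 394.3 / 22414 = 1.759168e-02 mol
Liquid volume V_liq = n * M / rho_liq = 1.759168e-02 * 49.1 / 1.439 = 0.60024 cm^3
Specific pore volume V_pore = V_liq / m_sample = 0.60024 / 1.14
V_pore = 0.5265 cm^3/g

0.5265


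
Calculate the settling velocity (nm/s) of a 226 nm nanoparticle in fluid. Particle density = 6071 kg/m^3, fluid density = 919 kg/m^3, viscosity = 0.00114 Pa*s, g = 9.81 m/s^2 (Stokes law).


Radius R = 226/2 nm = 1.13e-07 m
Density difference = 6071 - 919 = 5152 kg/m^3
v = 2 * R^2 * (rho_p - rho_f) * g / (9 * eta)
v = 2 * (1.13e-07)^2 * 5152 * 9.81 / (9 * 0.00114)
v = 1.25801e-07 m/s = 125.8011 nm/s

125.8011


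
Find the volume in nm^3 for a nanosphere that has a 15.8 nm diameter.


Radius r = 15.8/2 = 7.9 nm
Volume V = (4/3) * pi * r^3
V = (4/3) * pi * (7.9)^3
V = 2065.24 nm^3

2065.24


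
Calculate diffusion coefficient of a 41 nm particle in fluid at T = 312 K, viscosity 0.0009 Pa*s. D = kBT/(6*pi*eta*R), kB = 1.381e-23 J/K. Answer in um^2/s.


Radius R = 41/2 = 20.5 nm = 2.05e-08 m
D = kB*T / (6*pi*eta*R)
D = 1.381e-23 * 312 / (6 * pi * 0.0009 * 2.05e-08)
D = 1.23894e-11 m^2/s = 12.389 um^2/s

12.389


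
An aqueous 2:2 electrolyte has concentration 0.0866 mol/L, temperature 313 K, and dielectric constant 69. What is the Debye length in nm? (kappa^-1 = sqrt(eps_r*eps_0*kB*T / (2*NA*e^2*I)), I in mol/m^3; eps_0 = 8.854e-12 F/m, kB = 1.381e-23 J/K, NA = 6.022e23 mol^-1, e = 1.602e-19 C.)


Ionic strength I = 0.0866 * 2^2 * 1000 = 346.4 mol/m^3
kappa^-1 = sqrt(69 * 8.854e-12 * 1.381e-23 * 313 / (2 * 6.022e23 * (1.602e-19)^2 * 346.4))
kappa^-1 = 0.497 nm

0.497


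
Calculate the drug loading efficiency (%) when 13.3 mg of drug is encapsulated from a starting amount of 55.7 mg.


Drug loading efficiency = (drug loaded / drug initial) * 100
DLE = 13.3 / 55.7 * 100
DLE = 0.2388 * 100
DLE = 23.88%

23.88


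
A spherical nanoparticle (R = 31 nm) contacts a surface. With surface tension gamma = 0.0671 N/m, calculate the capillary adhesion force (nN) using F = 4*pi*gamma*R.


Convert radius: R = 31 nm = 3.1e-08 m
F = 4 * pi * gamma * R
F = 4 * pi * 0.0671 * 3.1e-08
F = 2.61393e-08 N = 26.1393 nN

26.1393


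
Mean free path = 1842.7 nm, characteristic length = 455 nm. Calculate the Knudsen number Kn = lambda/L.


Knudsen number Kn = lambda / L
Kn = 1842.7 / 455
Kn = 4.0499

4.0499


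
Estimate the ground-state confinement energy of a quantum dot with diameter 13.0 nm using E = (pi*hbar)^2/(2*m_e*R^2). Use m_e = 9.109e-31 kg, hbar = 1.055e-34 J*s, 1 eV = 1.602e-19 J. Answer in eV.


Radius R = 13.0/2 = 6.5 nm = 6.5e-09 m
E = (pi * 1.055e-34)^2 / (2 * 9.109e-31 * (6.5e-09)^2)
E(J) = 1.42718e-21
E = E(J) / 1.602e-19 = 0.0089 eV

0.0089


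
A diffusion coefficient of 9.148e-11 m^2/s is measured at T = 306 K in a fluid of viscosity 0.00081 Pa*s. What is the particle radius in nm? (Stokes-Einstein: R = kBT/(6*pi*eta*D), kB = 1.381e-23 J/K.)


Stokes-Einstein: R = kB*T / (6*pi*eta*D)
R = 1.381e-23 * 306 / (6 * pi * 0.00081 * 9.148e-11)
R = 3.02554e-09 m = 3.03 nm

3.03


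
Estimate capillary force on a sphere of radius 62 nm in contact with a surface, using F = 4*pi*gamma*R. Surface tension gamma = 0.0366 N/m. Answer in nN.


Convert radius: R = 62 nm = 6.2e-08 m
F = 4 * pi * gamma * R
F = 4 * pi * 0.0366 * 6.2e-08
F = 2.85156e-08 N = 28.5156 nN

28.5156


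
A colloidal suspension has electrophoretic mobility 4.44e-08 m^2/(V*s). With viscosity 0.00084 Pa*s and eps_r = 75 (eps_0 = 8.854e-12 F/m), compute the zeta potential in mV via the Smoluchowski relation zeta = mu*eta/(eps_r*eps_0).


Smoluchowski equation: zeta = mu * eta / (eps_r * eps_0)
zeta = 4.44e-08 * 0.00084 / (75 * 8.854e-12)
zeta = 0.056164 V = 56.16 mV

56.16


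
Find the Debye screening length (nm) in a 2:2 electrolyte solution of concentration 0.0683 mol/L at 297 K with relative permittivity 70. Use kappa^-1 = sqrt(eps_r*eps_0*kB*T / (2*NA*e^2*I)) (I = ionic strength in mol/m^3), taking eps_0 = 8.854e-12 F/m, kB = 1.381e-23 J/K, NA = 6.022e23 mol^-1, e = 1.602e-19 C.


Ionic strength I = 0.0683 * 2^2 * 1000 = 273.2 mol/m^3
kappa^-1 = sqrt(70 * 8.854e-12 * 1.381e-23 * 297 / (2 * 6.022e23 * (1.602e-19)^2 * 273.2))
kappa^-1 = 0.549 nm

0.549


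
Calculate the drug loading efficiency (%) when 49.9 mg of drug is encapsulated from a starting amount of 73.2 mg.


Drug loading efficiency = (drug loaded / drug initial) * 100
DLE = 49.9 / 73.2 * 100
DLE = 0.6817 * 100
DLE = 68.17%

68.17


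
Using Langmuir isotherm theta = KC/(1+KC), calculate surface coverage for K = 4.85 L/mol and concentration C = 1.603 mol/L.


Langmuir isotherm: theta = K*C / (1 + K*C)
K*C = 4.85 * 1.603 = 7.77455
theta = 7.77455 / (1 + 7.77455) = 7.77455 / 8.77455
theta = 0.886

0.886


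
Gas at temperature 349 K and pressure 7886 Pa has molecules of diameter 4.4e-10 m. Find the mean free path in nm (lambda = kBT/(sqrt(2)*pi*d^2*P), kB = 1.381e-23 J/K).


Mean free path: lambda = kB*T / (sqrt(2) * pi * d^2 * P)
lambda = 1.381e-23 * 349 / (sqrt(2) * pi * (4.4e-10)^2 * 7886)
lambda = 7.10546e-07 m
lambda = 710.55 nm

710.55


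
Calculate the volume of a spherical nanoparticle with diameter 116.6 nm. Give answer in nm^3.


Radius r = 116.6/2 = 58.3 nm
Volume V = (4/3) * pi * r^3
V = (4/3) * pi * (58.3)^3
V = 830030.93 nm^3

830030.93


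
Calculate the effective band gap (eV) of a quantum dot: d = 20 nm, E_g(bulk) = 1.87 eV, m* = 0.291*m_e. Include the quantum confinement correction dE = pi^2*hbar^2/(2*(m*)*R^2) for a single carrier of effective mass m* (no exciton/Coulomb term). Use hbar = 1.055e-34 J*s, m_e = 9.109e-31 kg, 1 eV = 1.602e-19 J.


Radius R = 20/2 nm = 1e-08 m
Confinement energy dE = pi^2 * hbar^2 / (2 * m_eff * m_e * R^2)
dE = pi^2 * (1.055e-34)^2 / (2 * 0.291 * 9.109e-31 * (1e-08)^2) J, divided by 1.602e-19 J/eV
dE = 0.0129 eV
Total band gap = E_g(bulk) + dE = 1.87 + 0.0129 = 1.8829 eV

1.8829


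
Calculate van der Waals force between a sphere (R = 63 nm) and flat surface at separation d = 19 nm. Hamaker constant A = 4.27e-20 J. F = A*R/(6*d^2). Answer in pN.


Convert to SI: R = 63 nm = 6.3e-08 m, d = 19 nm = 1.9e-08 m
F = A * R / (6 * d^2)
F = 4.27e-20 * 6.3e-08 / (6 * (1.9e-08)^2)
F = 1.24197e-12 N = 1.242 pN

1.242


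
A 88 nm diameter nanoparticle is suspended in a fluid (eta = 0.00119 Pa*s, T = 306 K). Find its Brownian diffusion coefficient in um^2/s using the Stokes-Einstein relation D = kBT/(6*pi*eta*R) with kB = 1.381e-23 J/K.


Radius R = 88/2 = 44 nm = 4.4e-08 m
D = kB*T / (6*pi*eta*R)
D = 1.381e-23 * 306 / (6 * pi * 0.00119 * 4.4e-08)
D = 4.28168e-12 m^2/s = 4.282 um^2/s

4.282


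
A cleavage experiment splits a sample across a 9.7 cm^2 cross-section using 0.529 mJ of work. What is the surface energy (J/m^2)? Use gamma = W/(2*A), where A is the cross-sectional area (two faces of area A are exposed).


Convert: A = 9.7 cm^2 = 0.00097 m^2, W = 0.529 mJ = 0.000529 J
Cleaving exposes two faces of area A, so total new surface = 2*A and gamma = W / (2*A)
gamma = 0.000529 / (2 * 0.00097)
gamma = 0.273 J/m^2

0.273


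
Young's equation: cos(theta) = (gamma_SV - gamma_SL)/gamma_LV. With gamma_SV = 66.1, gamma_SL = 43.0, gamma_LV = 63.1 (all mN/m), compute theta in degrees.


cos(theta) = (gamma_SV - gamma_SL) / gamma_LV
cos(theta) = (66.1 - 43.0) / 63.1
cos(theta) = 0.366086
theta = arccos(0.366086) = 68.53 degrees

68.53


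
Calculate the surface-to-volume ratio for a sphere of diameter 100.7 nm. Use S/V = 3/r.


Radius r = 100.7/2 = 50.35 nm
S/V = 3 / r = 3 / 50.35
S/V = 0.0596 nm^-1

0.0596


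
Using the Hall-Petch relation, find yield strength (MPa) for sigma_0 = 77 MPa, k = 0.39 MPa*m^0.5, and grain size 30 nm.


d = 30 nm = 3e-08 m
sqrt(d) = 0.0001732051
Hall-Petch contribution = k / sqrt(d) = 0.39 / 0.0001732051 = 2251.7 MPa
sigma = sigma_0 + k/sqrt(d) = 77 + 2251.7 = 2328.7 MPa

2328.7


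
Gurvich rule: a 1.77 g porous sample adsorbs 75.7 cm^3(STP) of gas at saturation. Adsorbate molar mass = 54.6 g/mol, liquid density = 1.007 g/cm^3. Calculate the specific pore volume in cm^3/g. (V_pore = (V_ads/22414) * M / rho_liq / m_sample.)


Moles adsorbed n = V_ads / 22414 = 75.7 / 22414 = 3.377353e-03 mol
Liquid volume V_liq = n * M / rho_liq = 3.377353e-03 * 54.6 / 1.007 = 0.18312 cm^3
Specific pore volume V_pore = V_liq / m_sample = 0.18312 / 1.77
V_pore = 0.1035 cm^3/g

0.1035


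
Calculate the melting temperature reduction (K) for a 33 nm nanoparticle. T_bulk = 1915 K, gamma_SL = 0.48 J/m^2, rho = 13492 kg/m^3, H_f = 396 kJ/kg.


Radius R = 33/2 = 16.5 nm = 1.65e-08 m
Convert H_f = 396 kJ/kg = 396000 J/kg
dT = 2 * gamma_SL * T_bulk / (rho * H_f * R)
dT = 2 * 0.48 * 1915 / (13492 * 396000 * 1.65e-08)
dT = 20.9 K

20.9


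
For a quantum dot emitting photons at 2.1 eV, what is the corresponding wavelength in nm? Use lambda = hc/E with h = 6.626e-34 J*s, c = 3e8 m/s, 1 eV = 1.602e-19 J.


Convert energy: E = 2.1 eV = 2.1 * 1.602e-19 = 3.3642e-19 J
lambda = h*c / E = 6.626e-34 * 3e8 / 3.3642e-19
lambda = 5.90869e-07 m = 590.9 nm

590.9


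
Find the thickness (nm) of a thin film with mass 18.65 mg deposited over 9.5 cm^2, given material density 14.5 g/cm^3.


Convert: m = 18.65 mg = 1.8650e-05 kg, A = 9.5 cm^2 = 9.5000e-04 m^2, rho = 14.5 g/cm^3 = 14500 kg/m^3
t = m / (A * rho)
t = 1.8650e-05 / (9.5000e-04 * 14500)
t = 1.3539e-06 m = 1353.9 nm

1353.9


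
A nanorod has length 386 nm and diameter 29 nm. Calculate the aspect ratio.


Aspect ratio AR = length / diameter
AR = 386 / 29
AR = 13.31

13.31


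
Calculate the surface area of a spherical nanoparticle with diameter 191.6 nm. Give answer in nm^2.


Radius r = 191.6/2 = 95.8 nm
Surface area SA = 4 * pi * r^2
SA = 4 * pi * (95.8)^2
SA = 115329.63 nm^2

115329.63


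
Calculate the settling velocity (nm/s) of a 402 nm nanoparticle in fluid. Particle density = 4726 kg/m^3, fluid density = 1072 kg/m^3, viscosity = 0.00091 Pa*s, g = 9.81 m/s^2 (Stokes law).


Radius R = 402/2 nm = 2.01e-07 m
Density difference = 4726 - 1072 = 3654 kg/m^3
v = 2 * R^2 * (rho_p - rho_f) * g / (9 * eta)
v = 2 * (2.01e-07)^2 * 3654 * 9.81 / (9 * 0.00091)
v = 3.53652e-07 m/s = 353.6517 nm/s

353.6517


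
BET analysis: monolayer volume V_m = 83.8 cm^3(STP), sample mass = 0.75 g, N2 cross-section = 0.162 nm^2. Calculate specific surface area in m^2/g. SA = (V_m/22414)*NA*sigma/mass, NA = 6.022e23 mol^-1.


Number of moles in monolayer = V_m / 22414 = 83.8 / 22414 = 0.00373873
Number of molecules = moles * NA = 0.00373873 * 6.022e23
SA = molecules * sigma / mass
SA = (83.8 / 22414) * 6.022e23 * 0.162e-18 / 0.75
SA = 486.3 m^2/g

486.3


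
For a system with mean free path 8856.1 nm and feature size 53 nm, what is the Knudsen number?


Knudsen number Kn = lambda / L
Kn = 8856.1 / 53
Kn = 167.0962

167.0962


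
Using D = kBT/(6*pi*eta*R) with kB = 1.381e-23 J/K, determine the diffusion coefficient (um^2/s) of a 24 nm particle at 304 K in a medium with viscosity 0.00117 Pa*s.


Radius R = 24/2 = 12 nm = 1.2e-08 m
D = kB*T / (6*pi*eta*R)
D = 1.381e-23 * 304 / (6 * pi * 0.00117 * 1.2e-08)
D = 1.58635e-11 m^2/s = 15.864 um^2/s

15.864


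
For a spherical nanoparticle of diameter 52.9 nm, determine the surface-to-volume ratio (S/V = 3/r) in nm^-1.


Radius r = 52.9/2 = 26.45 nm
S/V = 3 / r = 3 / 26.45
S/V = 0.1134 nm^-1

0.1134


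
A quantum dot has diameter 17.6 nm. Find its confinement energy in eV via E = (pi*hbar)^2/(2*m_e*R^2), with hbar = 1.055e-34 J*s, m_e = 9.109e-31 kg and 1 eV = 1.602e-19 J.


Radius R = 17.6/2 = 8.8 nm = 8.8e-09 m
E = (pi * 1.055e-34)^2 / (2 * 9.109e-31 * (8.8e-09)^2)
E(J) = 7.78643e-22
E = E(J) / 1.602e-19 = 0.0049 eV

0.0049


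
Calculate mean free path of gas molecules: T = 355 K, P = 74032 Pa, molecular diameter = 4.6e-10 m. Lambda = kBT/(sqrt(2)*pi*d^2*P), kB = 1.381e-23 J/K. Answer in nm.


Mean free path: lambda = kB*T / (sqrt(2) * pi * d^2 * P)
lambda = 1.381e-23 * 355 / (sqrt(2) * pi * (4.6e-10)^2 * 74032)
lambda = 7.04404e-08 m
lambda = 70.44 nm

70.44


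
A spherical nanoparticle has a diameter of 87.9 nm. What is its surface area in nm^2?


Radius r = 87.9/2 = 43.95 nm
Surface area SA = 4 * pi * r^2
SA = 4 * pi * (43.95)^2
SA = 24273.23 nm^2

24273.23


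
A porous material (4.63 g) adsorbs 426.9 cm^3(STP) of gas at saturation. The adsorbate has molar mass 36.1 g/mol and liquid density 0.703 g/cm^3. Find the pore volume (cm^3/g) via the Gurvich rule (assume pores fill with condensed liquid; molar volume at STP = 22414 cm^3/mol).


Moles adsorbed n = V_ads / 22414 = 426.9 / 22414 = 1.904613e-02 mol
Liquid volume V_liq = n * M / rho_liq = 1.904613e-02 * 36.1 / 0.703 = 0.97804 cm^3
Specific pore volume V_pore = V_liq / m_sample = 0.97804 / 4.63
V_pore = 0.2112 cm^3/g

0.2112


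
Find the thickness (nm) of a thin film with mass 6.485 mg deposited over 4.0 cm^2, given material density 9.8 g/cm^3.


Convert: m = 6.485 mg = 6.4850e-06 kg, A = 4.0 cm^2 = 4.0000e-04 m^2, rho = 9.8 g/cm^3 = 9800 kg/m^3
t = m / (A * rho)
t = 6.4850e-06 / (4.0000e-04 * 9800)
t = 1.6543e-06 m = 1654.3 nm

1654.3


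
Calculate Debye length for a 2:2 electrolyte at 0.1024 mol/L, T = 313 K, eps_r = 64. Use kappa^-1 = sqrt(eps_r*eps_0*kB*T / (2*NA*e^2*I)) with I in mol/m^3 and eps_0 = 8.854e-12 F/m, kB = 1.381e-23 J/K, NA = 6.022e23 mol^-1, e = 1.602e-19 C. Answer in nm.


Ionic strength I = 0.1024 * 2^2 * 1000 = 409.6 mol/m^3
kappa^-1 = sqrt(64 * 8.854e-12 * 1.381e-23 * 313 / (2 * 6.022e23 * (1.602e-19)^2 * 409.6))
kappa^-1 = 0.44 nm

0.44


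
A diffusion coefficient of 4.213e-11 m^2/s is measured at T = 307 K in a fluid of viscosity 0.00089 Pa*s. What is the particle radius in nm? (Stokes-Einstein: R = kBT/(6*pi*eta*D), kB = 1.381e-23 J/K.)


Stokes-Einstein: R = kB*T / (6*pi*eta*D)
R = 1.381e-23 * 307 / (6 * pi * 0.00089 * 4.213e-11)
R = 5.99859e-09 m = 6.0 nm

6.0


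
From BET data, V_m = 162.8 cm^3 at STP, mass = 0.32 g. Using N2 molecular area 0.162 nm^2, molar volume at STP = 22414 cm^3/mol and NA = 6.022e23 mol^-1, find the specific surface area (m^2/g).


Number of moles in monolayer = V_m / 22414 = 162.8 / 22414 = 0.00726332
Number of molecules = moles * NA = 0.00726332 * 6.022e23
SA = molecules * sigma / mass
SA = (162.8 / 22414) * 6.022e23 * 0.162e-18 / 0.32
SA = 2214.3 m^2/g

2214.3


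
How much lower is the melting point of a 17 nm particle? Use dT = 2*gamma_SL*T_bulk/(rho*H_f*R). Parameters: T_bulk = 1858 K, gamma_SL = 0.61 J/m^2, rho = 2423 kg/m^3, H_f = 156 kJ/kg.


Radius R = 17/2 = 8.5 nm = 8.5e-09 m
Convert H_f = 156 kJ/kg = 156000 J/kg
dT = 2 * gamma_SL * T_bulk / (rho * H_f * R)
dT = 2 * 0.61 * 1858 / (2423 * 156000 * 8.5e-09)
dT = 705.5 K

705.5


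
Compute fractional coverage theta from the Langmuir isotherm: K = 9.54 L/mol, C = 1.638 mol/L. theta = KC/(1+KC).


Langmuir isotherm: theta = K*C / (1 + K*C)
K*C = 9.54 * 1.638 = 15.62652
theta = 15.62652 / (1 + 15.62652) = 15.62652 / 16.62652
theta = 0.9399

0.9399


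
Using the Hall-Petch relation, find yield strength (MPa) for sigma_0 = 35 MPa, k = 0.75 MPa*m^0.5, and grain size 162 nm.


d = 162 nm = 1.62e-07 m
sqrt(d) = 0.0004024922
Hall-Petch contribution = k / sqrt(d) = 0.75 / 0.0004024922 = 1863.4 MPa
sigma = sigma_0 + k/sqrt(d) = 35 + 1863.4 = 1898.4 MPa

1898.4


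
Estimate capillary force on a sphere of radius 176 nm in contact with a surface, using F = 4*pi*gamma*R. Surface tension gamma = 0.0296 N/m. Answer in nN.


Convert radius: R = 176 nm = 1.76e-07 m
F = 4 * pi * gamma * R
F = 4 * pi * 0.0296 * 1.76e-07
F = 6.54658e-08 N = 65.4658 nN

65.4658


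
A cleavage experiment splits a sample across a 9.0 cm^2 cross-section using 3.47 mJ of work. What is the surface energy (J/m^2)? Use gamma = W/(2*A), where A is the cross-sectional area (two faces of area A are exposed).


Convert: A = 9.0 cm^2 = 0.0009 m^2, W = 3.47 mJ = 0.00347 J
Cleaving exposes two faces of area A, so total new surface = 2*A and gamma = W / (2*A)
gamma = 0.00347 / (2 * 0.0009)
gamma = 1.928 J/m^2

1.928


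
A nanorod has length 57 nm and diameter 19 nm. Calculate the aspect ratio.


Aspect ratio AR = length / diameter
AR = 57 / 19
AR = 3.0

3.0


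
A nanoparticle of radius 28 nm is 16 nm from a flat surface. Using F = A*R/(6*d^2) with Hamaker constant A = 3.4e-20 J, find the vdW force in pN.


Convert to SI: R = 28 nm = 2.8e-08 m, d = 16 nm = 1.6e-08 m
F = A * R / (6 * d^2)
F = 3.4e-20 * 2.8e-08 / (6 * (1.6e-08)^2)
F = 6.19792e-13 N = 0.62 pN

0.62


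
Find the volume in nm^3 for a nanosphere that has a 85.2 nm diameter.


Radius r = 85.2/2 = 42.6 nm
Volume V = (4/3) * pi * r^3
V = (4/3) * pi * (42.6)^3
V = 323830.24 nm^3

323830.24


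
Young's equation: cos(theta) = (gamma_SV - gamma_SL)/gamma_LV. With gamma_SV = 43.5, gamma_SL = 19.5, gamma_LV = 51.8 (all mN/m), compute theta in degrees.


cos(theta) = (gamma_SV - gamma_SL) / gamma_LV
cos(theta) = (43.5 - 19.5) / 51.8
cos(theta) = 0.46332
theta = arccos(0.46332) = 62.4 degrees

62.4


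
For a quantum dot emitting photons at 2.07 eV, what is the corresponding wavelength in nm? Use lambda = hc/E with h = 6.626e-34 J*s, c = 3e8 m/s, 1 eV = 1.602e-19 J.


Convert energy: E = 2.07 eV = 2.07 * 1.602e-19 = 3.31614e-19 J
lambda = h*c / E = 6.626e-34 * 3e8 / 3.31614e-19
lambda = 5.99432e-07 m = 599.4 nm

599.4


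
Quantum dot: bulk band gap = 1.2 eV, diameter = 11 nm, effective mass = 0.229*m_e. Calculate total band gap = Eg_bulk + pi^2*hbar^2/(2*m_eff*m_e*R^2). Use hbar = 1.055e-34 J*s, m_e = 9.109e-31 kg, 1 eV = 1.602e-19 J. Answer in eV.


Radius R = 11/2 nm = 5.5e-09 m
Confinement energy dE = pi^2 * hbar^2 / (2 * m_eff * m_e * R^2)
dE = pi^2 * (1.055e-34)^2 / (2 * 0.229 * 9.109e-31 * (5.5e-09)^2) J, divided by 1.602e-19 J/eV
dE = 0.0543 eV
Total band gap = E_g(bulk) + dE = 1.2 + 0.0543 = 1.2543 eV

1.2543


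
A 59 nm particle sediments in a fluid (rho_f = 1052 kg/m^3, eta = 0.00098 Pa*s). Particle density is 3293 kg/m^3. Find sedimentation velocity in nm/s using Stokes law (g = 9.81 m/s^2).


Radius R = 59/2 nm = 2.95e-08 m
Density difference = 3293 - 1052 = 2241 kg/m^3
v = 2 * R^2 * (rho_p - rho_f) * g / (9 * eta)
v = 2 * (2.95e-08)^2 * 2241 * 9.81 / (9 * 0.00098)
v = 4.33827e-09 m/s = 4.3383 nm/s

4.3383


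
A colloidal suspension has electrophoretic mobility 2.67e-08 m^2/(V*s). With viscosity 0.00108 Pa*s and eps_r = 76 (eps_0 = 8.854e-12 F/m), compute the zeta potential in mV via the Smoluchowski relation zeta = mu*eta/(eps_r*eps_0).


Smoluchowski equation: zeta = mu * eta / (eps_r * eps_0)
zeta = 2.67e-08 * 0.00108 / (76 * 8.854e-12)
zeta = 0.042853 V = 42.85 mV

42.85


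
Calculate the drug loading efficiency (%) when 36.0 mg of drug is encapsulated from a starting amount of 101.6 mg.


Drug loading efficiency = (drug loaded / drug initial) * 100
DLE = 36.0 / 101.6 * 100
DLE = 0.3543 * 100
DLE = 35.43%

35.43


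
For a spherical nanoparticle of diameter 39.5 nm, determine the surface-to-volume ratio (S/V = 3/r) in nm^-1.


Radius r = 39.5/2 = 19.75 nm
S/V = 3 / r = 3 / 19.75
S/V = 0.1519 nm^-1

0.1519


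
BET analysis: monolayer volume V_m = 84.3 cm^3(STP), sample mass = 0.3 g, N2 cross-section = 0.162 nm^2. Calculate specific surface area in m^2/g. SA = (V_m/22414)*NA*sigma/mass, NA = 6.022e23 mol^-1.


Number of moles in monolayer = V_m / 22414 = 84.3 / 22414 = 0.00376104
Number of molecules = moles * NA = 0.00376104 * 6.022e23
SA = molecules * sigma / mass
SA = (84.3 / 22414) * 6.022e23 * 0.162e-18 / 0.3
SA = 1223.0 m^2/g

1223.0


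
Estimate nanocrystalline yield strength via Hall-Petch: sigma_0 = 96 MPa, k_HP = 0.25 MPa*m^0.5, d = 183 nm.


d = 183 nm = 1.83e-07 m
sqrt(d) = 0.000427785
Hall-Petch contribution = k / sqrt(d) = 0.25 / 0.000427785 = 584.4 MPa
sigma = sigma_0 + k/sqrt(d) = 96 + 584.4 = 680.4 MPa

680.4


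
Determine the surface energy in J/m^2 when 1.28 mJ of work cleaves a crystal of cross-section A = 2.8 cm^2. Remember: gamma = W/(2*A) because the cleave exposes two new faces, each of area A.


Convert: A = 2.8 cm^2 = 0.00028 m^2, W = 1.28 mJ = 0.00128 J
Cleaving exposes two faces of area A, so total new surface = 2*A and gamma = W / (2*A)
gamma = 0.00128 / (2 * 0.00028)
gamma = 2.286 J/m^2

2.286


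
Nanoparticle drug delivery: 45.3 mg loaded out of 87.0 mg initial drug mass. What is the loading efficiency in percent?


Drug loading efficiency = (drug loaded / drug initial) * 100
DLE = 45.3 / 87.0 * 100
DLE = 0.5207 * 100
DLE = 52.07%

52.07


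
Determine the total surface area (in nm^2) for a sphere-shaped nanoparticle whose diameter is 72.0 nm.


Radius r = 72.0/2 = 36 nm
Surface area SA = 4 * pi * r^2
SA = 4 * pi * (36)^2
SA = 16286.02 nm^2

16286.02


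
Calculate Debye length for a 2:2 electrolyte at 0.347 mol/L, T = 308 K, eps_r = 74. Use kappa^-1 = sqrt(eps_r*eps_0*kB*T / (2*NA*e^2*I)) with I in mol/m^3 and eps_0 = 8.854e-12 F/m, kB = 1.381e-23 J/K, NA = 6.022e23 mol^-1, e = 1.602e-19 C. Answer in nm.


Ionic strength I = 0.347 * 2^2 * 1000 = 1388 mol/m^3
kappa^-1 = sqrt(74 * 8.854e-12 * 1.381e-23 * 308 / (2 * 6.022e23 * (1.602e-19)^2 * 1388))
kappa^-1 = 0.255 nm

0.255


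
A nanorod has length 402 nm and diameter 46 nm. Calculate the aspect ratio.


Aspect ratio AR = length / diameter
AR = 402 / 46
AR = 8.74

8.74


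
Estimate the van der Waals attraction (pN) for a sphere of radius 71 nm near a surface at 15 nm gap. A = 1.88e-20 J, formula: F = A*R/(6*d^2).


Convert to SI: R = 71 nm = 7.1e-08 m, d = 15 nm = 1.5e-08 m
F = A * R / (6 * d^2)
F = 1.88e-20 * 7.1e-08 / (6 * (1.5e-08)^2)
F = 9.88741e-13 N = 0.989 pN

0.989


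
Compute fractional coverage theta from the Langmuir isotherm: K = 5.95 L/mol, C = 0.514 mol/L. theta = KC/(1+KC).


Langmuir isotherm: theta = K*C / (1 + K*C)
K*C = 5.95 * 0.514 = 3.0583
theta = 3.0583 / (1 + 3.0583) = 3.0583 / 4.0583
theta = 0.7536

0.7536


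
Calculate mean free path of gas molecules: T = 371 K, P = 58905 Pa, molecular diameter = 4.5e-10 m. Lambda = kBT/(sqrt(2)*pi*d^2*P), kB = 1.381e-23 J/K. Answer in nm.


Mean free path: lambda = kB*T / (sqrt(2) * pi * d^2 * P)
lambda = 1.381e-23 * 371 / (sqrt(2) * pi * (4.5e-10)^2 * 58905)
lambda = 9.66775e-08 m
lambda = 96.68 nm

96.68


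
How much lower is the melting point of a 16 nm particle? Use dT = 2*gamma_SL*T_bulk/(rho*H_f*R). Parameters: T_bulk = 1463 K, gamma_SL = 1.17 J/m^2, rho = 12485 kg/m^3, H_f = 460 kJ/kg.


Radius R = 16/2 = 8 nm = 8e-09 m
Convert H_f = 460 kJ/kg = 460000 J/kg
dT = 2 * gamma_SL * T_bulk / (rho * H_f * R)
dT = 2 * 1.17 * 1463 / (12485 * 460000 * 8e-09)
dT = 74.5 K

74.5


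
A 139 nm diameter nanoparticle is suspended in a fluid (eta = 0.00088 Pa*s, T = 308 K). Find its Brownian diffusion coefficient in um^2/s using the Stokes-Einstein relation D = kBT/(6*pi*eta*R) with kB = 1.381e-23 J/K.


Radius R = 139/2 = 69.5 nm = 6.95e-08 m
D = kB*T / (6*pi*eta*R)
D = 1.381e-23 * 308 / (6 * pi * 0.00088 * 6.95e-08)
D = 3.68957e-12 m^2/s = 3.69 um^2/s

3.69


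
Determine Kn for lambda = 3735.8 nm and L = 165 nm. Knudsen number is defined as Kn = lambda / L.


Knudsen number Kn = lambda / L
Kn = 3735.8 / 165
Kn = 22.6412

22.6412


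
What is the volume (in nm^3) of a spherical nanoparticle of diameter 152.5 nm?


Radius r = 152.5/2 = 76.25 nm
Volume V = (4/3) * pi * r^3
V = (4/3) * pi * (76.25)^3
V = 1856983.96 nm^3

1856983.96


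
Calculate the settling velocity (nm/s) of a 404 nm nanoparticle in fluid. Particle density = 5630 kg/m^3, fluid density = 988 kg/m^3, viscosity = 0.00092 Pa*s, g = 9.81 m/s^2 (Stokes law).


Radius R = 404/2 nm = 2.02e-07 m
Density difference = 5630 - 988 = 4642 kg/m^3
v = 2 * R^2 * (rho_p - rho_f) * g / (9 * eta)
v = 2 * (2.02e-07)^2 * 4642 * 9.81 / (9 * 0.00092)
v = 4.48824e-07 m/s = 448.8245 nm/s

448.8245


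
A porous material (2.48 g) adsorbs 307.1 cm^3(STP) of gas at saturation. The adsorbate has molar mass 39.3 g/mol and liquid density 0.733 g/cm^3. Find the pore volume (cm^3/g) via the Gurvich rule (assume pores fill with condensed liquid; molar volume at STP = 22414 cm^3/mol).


Moles adsorbed n = V_ads / 22414 = 307.1 / 22414 = 1.370126e-02 mol
Liquid volume V_liq = n * M / rho_liq = 1.370126e-02 * 39.3 / 0.733 = 0.73460 cm^3
Specific pore volume V_pore = V_liq / m_sample = 0.73460 / 2.48
V_pore = 0.2962 cm^3/g

0.2962


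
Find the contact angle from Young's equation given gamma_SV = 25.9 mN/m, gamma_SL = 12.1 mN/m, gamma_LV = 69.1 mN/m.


cos(theta) = (gamma_SV - gamma_SL) / gamma_LV
cos(theta) = (25.9 - 12.1) / 69.1
cos(theta) = 0.199711
theta = arccos(0.199711) = 78.48 degrees

78.48


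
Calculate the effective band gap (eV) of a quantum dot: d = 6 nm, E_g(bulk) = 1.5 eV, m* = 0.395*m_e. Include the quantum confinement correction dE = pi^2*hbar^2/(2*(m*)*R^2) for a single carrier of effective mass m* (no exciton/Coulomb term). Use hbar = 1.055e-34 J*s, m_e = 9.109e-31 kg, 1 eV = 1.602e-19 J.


Radius R = 6/2 nm = 3e-09 m
Confinement energy dE = pi^2 * hbar^2 / (2 * m_eff * m_e * R^2)
dE = pi^2 * (1.055e-34)^2 / (2 * 0.395 * 9.109e-31 * (3e-09)^2) J, divided by 1.602e-19 J/eV
dE = 0.1059 eV
Total band gap = E_g(bulk) + dE = 1.5 + 0.1059 = 1.6059 eV

1.6059


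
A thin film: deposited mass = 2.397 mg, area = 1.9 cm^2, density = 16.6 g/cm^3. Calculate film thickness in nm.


Convert: m = 2.397 mg = 2.3970e-06 kg, A = 1.9 cm^2 = 1.9000e-04 m^2, rho = 16.6 g/cm^3 = 16600 kg/m^3
t = m / (A * rho)
t = 2.3970e-06 / (1.9000e-04 * 16600)
t = 7.5999e-07 m = 760.0 nm

760.0


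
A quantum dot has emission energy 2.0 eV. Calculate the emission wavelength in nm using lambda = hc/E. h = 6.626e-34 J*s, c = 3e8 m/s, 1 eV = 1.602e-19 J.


Convert energy: E = 2.0 eV = 2.0 * 1.602e-19 = 3.204e-19 J
lambda = h*c / E = 6.626e-34 * 3e8 / 3.204e-19
lambda = 6.20412e-07 m = 620.4 nm

620.4


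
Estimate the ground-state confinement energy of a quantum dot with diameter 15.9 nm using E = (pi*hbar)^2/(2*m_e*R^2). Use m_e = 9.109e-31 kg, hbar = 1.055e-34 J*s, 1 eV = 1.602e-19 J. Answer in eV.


Radius R = 15.9/2 = 7.95 nm = 7.95e-09 m
E = (pi * 1.055e-34)^2 / (2 * 9.109e-31 * (7.95e-09)^2)
E(J) = 9.54047e-22
E = E(J) / 1.602e-19 = 0.006 eV

0.006


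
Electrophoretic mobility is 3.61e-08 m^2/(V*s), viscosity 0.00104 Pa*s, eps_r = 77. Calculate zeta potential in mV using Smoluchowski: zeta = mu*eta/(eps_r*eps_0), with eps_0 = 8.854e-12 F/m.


Smoluchowski equation: zeta = mu * eta / (eps_r * eps_0)
zeta = 3.61e-08 * 0.00104 / (77 * 8.854e-12)
zeta = 0.055069 V = 55.07 mV

55.07


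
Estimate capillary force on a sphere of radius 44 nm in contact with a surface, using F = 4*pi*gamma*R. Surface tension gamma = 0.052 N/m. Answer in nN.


Convert radius: R = 44 nm = 4.4e-08 m
F = 4 * pi * gamma * R
F = 4 * pi * 0.052 * 4.4e-08
F = 2.87519e-08 N = 28.7519 nN

28.7519


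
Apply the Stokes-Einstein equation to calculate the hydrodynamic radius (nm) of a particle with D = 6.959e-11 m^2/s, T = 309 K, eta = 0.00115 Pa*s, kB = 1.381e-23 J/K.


Stokes-Einstein: R = kB*T / (6*pi*eta*D)
R = 1.381e-23 * 309 / (6 * pi * 0.00115 * 6.959e-11)
R = 2.82883e-09 m = 2.83 nm

2.83


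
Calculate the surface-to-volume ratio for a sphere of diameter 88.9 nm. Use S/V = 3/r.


Radius r = 88.9/2 = 44.45 nm
S/V = 3 / r = 3 / 44.45
S/V = 0.0675 nm^-1

0.0675


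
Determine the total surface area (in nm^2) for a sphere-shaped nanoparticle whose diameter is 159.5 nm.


Radius r = 159.5/2 = 79.75 nm
Surface area SA = 4 * pi * r^2
SA = 4 * pi * (79.75)^2
SA = 79922.9 nm^2

79922.9


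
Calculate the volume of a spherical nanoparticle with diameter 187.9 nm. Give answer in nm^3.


Radius r = 187.9/2 = 93.95 nm
Volume V = (4/3) * pi * r^3
V = (4/3) * pi * (93.95)^3
V = 3473593.25 nm^3

3473593.25


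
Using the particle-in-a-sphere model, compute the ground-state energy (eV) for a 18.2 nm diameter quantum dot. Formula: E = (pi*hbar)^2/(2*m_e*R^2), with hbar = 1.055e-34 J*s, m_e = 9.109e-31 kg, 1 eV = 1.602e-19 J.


Radius R = 18.2/2 = 9.1 nm = 9.1e-09 m
E = (pi * 1.055e-34)^2 / (2 * 9.109e-31 * (9.1e-09)^2)
E(J) = 7.28151e-22
E = E(J) / 1.602e-19 = 0.0045 eV

0.0045


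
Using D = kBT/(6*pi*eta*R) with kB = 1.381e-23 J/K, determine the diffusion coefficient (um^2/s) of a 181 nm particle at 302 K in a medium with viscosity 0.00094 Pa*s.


Radius R = 181/2 = 90.5 nm = 9.05e-08 m
D = kB*T / (6*pi*eta*R)
D = 1.381e-23 * 302 / (6 * pi * 0.00094 * 9.05e-08)
D = 2.6009e-12 m^2/s = 2.601 um^2/s

2.601


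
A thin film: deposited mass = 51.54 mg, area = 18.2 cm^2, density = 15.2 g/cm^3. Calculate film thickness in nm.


Convert: m = 51.54 mg = 5.1540e-05 kg, A = 18.2 cm^2 = 1.8200e-03 m^2, rho = 15.2 g/cm^3 = 15200 kg/m^3
t = m / (A * rho)
t = 5.1540e-05 / (1.8200e-03 * 15200)
t = 1.8631e-06 m = 1863.1 nm

1863.1


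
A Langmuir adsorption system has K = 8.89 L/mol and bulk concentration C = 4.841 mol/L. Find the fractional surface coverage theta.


Langmuir isotherm: theta = K*C / (1 + K*C)
K*C = 8.89 * 4.841 = 43.03649
theta = 43.03649 / (1 + 43.03649) = 43.03649 / 44.03649
theta = 0.9773

0.9773


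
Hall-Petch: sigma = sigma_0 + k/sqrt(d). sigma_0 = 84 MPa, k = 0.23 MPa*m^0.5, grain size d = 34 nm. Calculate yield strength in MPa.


d = 34 nm = 3.4e-08 m
sqrt(d) = 0.0001843909
Hall-Petch contribution = k / sqrt(d) = 0.23 / 0.0001843909 = 1247.4 MPa
sigma = sigma_0 + k/sqrt(d) = 84 + 1247.4 = 1331.4 MPa

1331.4


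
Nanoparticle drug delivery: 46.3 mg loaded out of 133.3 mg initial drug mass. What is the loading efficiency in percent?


Drug loading efficiency = (drug loaded / drug initial) * 100
DLE = 46.3 / 133.3 * 100
DLE = 0.3473 * 100
DLE = 34.73%

34.73


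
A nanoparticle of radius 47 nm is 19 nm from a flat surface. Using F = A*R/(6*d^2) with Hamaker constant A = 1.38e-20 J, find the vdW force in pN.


Convert to SI: R = 47 nm = 4.7e-08 m, d = 19 nm = 1.9e-08 m
F = A * R / (6 * d^2)
F = 1.38e-20 * 4.7e-08 / (6 * (1.9e-08)^2)
F = 2.99446e-13 N = 0.299 pN

0.299


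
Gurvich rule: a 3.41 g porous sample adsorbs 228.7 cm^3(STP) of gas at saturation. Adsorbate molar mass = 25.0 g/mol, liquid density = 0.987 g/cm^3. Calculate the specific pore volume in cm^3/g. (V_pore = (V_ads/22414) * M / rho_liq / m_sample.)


Moles adsorbed n = V_ads / 22414 = 228.7 / 22414 = 1.020344e-02 mol
Liquid volume V_liq = n * M / rho_liq = 1.020344e-02 * 25.0 / 0.987 = 0.25845 cm^3
Specific pore volume V_pore = V_liq / m_sample = 0.25845 / 3.41
V_pore = 0.0758 cm^3/g

0.0758


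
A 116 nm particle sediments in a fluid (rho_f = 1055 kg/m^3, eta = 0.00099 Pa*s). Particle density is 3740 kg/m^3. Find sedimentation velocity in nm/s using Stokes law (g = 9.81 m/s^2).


Radius R = 116/2 nm = 5.8e-08 m
Density difference = 3740 - 1055 = 2685 kg/m^3
v = 2 * R^2 * (rho_p - rho_f) * g / (9 * eta)
v = 2 * (5.8e-08)^2 * 2685 * 9.81 / (9 * 0.00099)
v = 1.98894e-08 m/s = 19.8894 nm/s

19.8894


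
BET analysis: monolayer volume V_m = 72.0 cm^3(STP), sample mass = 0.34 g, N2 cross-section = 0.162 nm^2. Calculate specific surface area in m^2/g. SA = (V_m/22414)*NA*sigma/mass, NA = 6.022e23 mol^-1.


Number of moles in monolayer = V_m / 22414 = 72.0 / 22414 = 0.00321228
Number of molecules = moles * NA = 0.00321228 * 6.022e23
SA = molecules * sigma / mass
SA = (72.0 / 22414) * 6.022e23 * 0.162e-18 / 0.34
SA = 921.7 m^2/g

921.7


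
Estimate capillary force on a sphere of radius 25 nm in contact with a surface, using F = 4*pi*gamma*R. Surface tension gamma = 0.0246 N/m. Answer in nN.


Convert radius: R = 25 nm = 2.5e-08 m
F = 4 * pi * gamma * R
F = 4 * pi * 0.0246 * 2.5e-08
F = 7.72832e-09 N = 7.7283 nN

7.7283


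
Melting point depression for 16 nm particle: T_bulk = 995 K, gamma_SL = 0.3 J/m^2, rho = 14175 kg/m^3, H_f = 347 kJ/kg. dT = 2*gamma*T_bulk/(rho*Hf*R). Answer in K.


Radius R = 16/2 = 8 nm = 8e-09 m
Convert H_f = 347 kJ/kg = 347000 J/kg
dT = 2 * gamma_SL * T_bulk / (rho * H_f * R)
dT = 2 * 0.3 * 995 / (14175 * 347000 * 8e-09)
dT = 15.2 K

15.2


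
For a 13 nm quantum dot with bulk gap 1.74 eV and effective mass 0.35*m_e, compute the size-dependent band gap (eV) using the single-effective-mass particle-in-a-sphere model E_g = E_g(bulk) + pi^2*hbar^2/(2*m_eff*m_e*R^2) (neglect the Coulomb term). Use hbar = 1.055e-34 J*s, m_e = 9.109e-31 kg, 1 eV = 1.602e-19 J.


Radius R = 13/2 nm = 6.5e-09 m
Confinement energy dE = pi^2 * hbar^2 / (2 * m_eff * m_e * R^2)
dE = pi^2 * (1.055e-34)^2 / (2 * 0.35 * 9.109e-31 * (6.5e-09)^2) J, divided by 1.602e-19 J/eV
dE = 0.0255 eV
Total band gap = E_g(bulk) + dE = 1.74 + 0.0255 = 1.7655 eV

1.7655


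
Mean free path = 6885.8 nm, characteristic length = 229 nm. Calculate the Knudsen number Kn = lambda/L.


Knudsen number Kn = lambda / L
Kn = 6885.8 / 229
Kn = 30.069

30.069


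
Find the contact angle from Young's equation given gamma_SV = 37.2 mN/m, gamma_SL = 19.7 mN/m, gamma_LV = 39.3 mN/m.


cos(theta) = (gamma_SV - gamma_SL) / gamma_LV
cos(theta) = (37.2 - 19.7) / 39.3
cos(theta) = 0.445293
theta = arccos(0.445293) = 63.56 degrees

63.56


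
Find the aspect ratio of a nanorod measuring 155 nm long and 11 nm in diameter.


Aspect ratio AR = length / diameter
AR = 155 / 11
AR = 14.09

14.09


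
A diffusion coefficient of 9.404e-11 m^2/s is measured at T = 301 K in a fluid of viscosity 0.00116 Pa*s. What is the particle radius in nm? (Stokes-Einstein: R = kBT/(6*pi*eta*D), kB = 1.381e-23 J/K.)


Stokes-Einstein: R = kB*T / (6*pi*eta*D)
R = 1.381e-23 * 301 / (6 * pi * 0.00116 * 9.404e-11)
R = 2.02157e-09 m = 2.02 nm

2.02


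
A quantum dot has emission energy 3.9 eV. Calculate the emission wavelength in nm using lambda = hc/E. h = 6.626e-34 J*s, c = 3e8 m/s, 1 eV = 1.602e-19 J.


Convert energy: E = 3.9 eV = 3.9 * 1.602e-19 = 6.2478e-19 J
lambda = h*c / E = 6.626e-34 * 3e8 / 6.2478e-19
lambda = 3.1816e-07 m = 318.2 nm

318.2


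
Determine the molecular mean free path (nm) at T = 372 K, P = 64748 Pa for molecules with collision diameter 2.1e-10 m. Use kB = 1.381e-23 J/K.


Mean free path: lambda = kB*T / (sqrt(2) * pi * d^2 * P)
lambda = 1.381e-23 * 372 / (sqrt(2) * pi * (2.1e-10)^2 * 64748)
lambda = 4.04955e-07 m
lambda = 404.96 nm

404.96


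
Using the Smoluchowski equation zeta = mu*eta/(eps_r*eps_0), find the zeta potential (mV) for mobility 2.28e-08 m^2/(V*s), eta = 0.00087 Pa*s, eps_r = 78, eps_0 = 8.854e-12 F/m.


Smoluchowski equation: zeta = mu * eta / (eps_r * eps_0)
zeta = 2.28e-08 * 0.00087 / (78 * 8.854e-12)
zeta = 0.028722 V = 28.72 mV

28.72


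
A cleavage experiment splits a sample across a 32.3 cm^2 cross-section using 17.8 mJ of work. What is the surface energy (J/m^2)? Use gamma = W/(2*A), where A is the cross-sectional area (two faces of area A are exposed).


Convert: A = 32.3 cm^2 = 0.00323 m^2, W = 17.8 mJ = 0.0178 J
Cleaving exposes two faces of area A, so total new surface = 2*A and gamma = W / (2*A)
gamma = 0.0178 / (2 * 0.00323)
gamma = 2.755 J/m^2

2.755


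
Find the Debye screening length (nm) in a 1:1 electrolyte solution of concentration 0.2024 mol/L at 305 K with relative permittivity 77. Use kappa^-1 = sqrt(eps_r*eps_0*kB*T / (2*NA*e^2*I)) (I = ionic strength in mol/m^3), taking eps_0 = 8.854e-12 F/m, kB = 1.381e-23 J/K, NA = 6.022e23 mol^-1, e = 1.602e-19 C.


Ionic strength I = 0.2024 * 1^2 * 1000 = 202.4 mol/m^3
kappa^-1 = sqrt(77 * 8.854e-12 * 1.381e-23 * 305 / (2 * 6.022e23 * (1.602e-19)^2 * 202.4))
kappa^-1 = 0.677 nm

0.677


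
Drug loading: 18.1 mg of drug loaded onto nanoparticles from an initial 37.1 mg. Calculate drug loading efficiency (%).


Drug loading efficiency = (drug loaded / drug initial) * 100
DLE = 18.1 / 37.1 * 100
DLE = 0.4879 * 100
DLE = 48.79%

48.79


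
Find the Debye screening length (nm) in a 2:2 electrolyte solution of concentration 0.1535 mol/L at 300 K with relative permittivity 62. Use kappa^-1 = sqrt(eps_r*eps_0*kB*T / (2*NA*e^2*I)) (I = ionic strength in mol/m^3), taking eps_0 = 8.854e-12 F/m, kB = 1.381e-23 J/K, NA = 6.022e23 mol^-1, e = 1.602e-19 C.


Ionic strength I = 0.1535 * 2^2 * 1000 = 614 mol/m^3
kappa^-1 = sqrt(62 * 8.854e-12 * 1.381e-23 * 300 / (2 * 6.022e23 * (1.602e-19)^2 * 614))
kappa^-1 = 0.346 nm

0.346


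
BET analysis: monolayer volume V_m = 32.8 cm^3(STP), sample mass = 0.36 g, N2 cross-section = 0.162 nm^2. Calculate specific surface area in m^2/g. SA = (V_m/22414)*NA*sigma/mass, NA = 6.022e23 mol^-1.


Number of moles in monolayer = V_m / 22414 = 32.8 / 22414 = 0.00146337
Number of molecules = moles * NA = 0.00146337 * 6.022e23
SA = molecules * sigma / mass
SA = (32.8 / 22414) * 6.022e23 * 0.162e-18 / 0.36
SA = 396.6 m^2/g

396.6


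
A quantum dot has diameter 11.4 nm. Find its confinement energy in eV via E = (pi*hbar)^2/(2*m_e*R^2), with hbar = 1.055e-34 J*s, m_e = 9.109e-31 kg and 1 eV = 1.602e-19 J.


Radius R = 11.4/2 = 5.7 nm = 5.7e-09 m
E = (pi * 1.055e-34)^2 / (2 * 9.109e-31 * (5.7e-09)^2)
E(J) = 1.8559e-21
E = E(J) / 1.602e-19 = 0.0116 eV

0.0116


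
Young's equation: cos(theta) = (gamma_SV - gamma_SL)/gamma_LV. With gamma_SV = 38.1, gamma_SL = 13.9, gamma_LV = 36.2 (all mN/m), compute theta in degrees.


cos(theta) = (gamma_SV - gamma_SL) / gamma_LV
cos(theta) = (38.1 - 13.9) / 36.2
cos(theta) = 0.668508
theta = arccos(0.668508) = 48.05 degrees

48.05


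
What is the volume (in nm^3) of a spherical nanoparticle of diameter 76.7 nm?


Radius r = 76.7/2 = 38.35 nm
Volume V = (4/3) * pi * r^3
V = (4/3) * pi * (38.35)^3
V = 236257.02 nm^3

236257.02


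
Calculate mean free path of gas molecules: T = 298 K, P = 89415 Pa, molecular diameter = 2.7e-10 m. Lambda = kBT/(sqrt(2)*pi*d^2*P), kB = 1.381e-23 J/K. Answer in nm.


Mean free path: lambda = kB*T / (sqrt(2) * pi * d^2 * P)
lambda = 1.381e-23 * 298 / (sqrt(2) * pi * (2.7e-10)^2 * 89415)
lambda = 1.42104e-07 m
lambda = 142.1 nm

142.1
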